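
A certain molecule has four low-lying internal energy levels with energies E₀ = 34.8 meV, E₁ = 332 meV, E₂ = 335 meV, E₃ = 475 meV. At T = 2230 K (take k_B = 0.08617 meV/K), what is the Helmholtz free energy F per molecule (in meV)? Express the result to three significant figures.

-46.1 meV

k_BT = 0.08617 × 2230 K = 192.16 meV.
Eᵢ/kT = 0.18110, 1.7277, 1.7433, 2.4719.
Z = Σ e^(−Eᵢ/kT) = e^(−0.18110) + e^(−1.7277) + e^(−1.7433) + e^(−2.4719) = 0.83435 + 0.17769 + 0.17494 + 0.084424 = 1.2714.
F = −kT ln Z = −192.16 × ln(1.2714) = −192.16 × 0.24012 = -46.1 meV.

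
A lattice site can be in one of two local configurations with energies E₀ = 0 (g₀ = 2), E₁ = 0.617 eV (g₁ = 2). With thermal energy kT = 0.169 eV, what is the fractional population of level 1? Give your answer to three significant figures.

0.0253

Eᵢ/kT = 0, 3.6509.
Z = Σ gᵢe^(−Eᵢ/kT) = 2·e^(−0) + 2·e^(−3.6509) = 2.0000 + 0.051935 = 2.0519.
P₁ = g₁ e^(−E₁/kT) / Z = 0.051935/2.0519 = 0.0253.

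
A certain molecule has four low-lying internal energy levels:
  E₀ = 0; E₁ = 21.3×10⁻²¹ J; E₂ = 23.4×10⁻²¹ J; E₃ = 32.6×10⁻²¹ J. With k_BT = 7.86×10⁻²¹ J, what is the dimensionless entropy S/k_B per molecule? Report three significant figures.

Eᵢ/kT = 0, 2.7099, 2.9771, 4.1476.
Z = Σ e^(−Eᵢ/kT) = e^(−0) + e^(−2.7099) + e^(−2.9771) + e^(−4.1476) = 1.0000 + 0.066543 + 0.050940 + 0.015802 = 1.1333.
⟨E⟩ = Σ EᵢPᵢ = 2.7570 ×10⁻²¹ J.
S/k_B = ln Z + ⟨E⟩/kT = ln(1.1333) + 2.7570/7.86 = 0.12513 + 0.35076 = 0.476.

0.476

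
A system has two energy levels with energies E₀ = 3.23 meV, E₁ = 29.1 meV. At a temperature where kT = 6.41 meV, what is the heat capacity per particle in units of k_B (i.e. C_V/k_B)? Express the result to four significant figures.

0.2779

Eᵢ/kT = 0.503900, 4.53978.
Z = Σ e^(−Eᵢ/kT) = e^(−0.503900) + e^(−4.53978) = 0.604170 + 0.0106758 = 0.614846.
⟨E⟩ = 3.67919 meV, ⟨E²⟩ = 24.9552 meV².
C_V/k_B = (⟨E²⟩ − ⟨E⟩²)/(kT)² = (24.9552 − 13.5364)/41.0881 = 0.2779.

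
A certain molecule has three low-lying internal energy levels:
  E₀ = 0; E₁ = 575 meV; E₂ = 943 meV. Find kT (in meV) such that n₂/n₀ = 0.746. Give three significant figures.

3220 meV

n₂/n₀ = exp[−(E₂−E₀)/kT] = 0.746.
⇒ (E₂−E₀)/kT = ln(1/0.746) = ln(1.3405) = 0.29304.
kT = 943 meV / 0.29304 = 3220 meV.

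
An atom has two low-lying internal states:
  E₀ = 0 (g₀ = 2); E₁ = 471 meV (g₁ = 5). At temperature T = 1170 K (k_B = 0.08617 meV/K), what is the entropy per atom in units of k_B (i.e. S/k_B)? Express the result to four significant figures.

k_BT = 0.08617 × 1170 K = 100.819 meV.
Eᵢ/kT = 0, 4.67174.
Z = Σ gᵢe^(−Eᵢ/kT) = 2·e^(−0) + 5·e^(−4.67174) = 2.00000 + 0.0467799 = 2.04678.
⟨E⟩ = Σ EᵢPᵢ = 10.7649 meV.
S/k_B = ln Z + ⟨E⟩/kT = ln(2.04678) + 10.7649/100.819 = 0.716268 + 0.106775 = 0.8230.

0.8230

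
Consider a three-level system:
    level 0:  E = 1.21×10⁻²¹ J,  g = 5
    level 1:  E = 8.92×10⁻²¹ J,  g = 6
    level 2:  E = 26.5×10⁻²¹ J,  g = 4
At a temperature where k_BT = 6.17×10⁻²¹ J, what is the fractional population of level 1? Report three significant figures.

Eᵢ/kT = 0.19611, 1.4457, 4.2950.
Z = Σ gᵢe^(−Eᵢ/kT) = 5·e^(−0.19611) + 6·e^(−1.4457) + 4·e^(−4.2950) = 4.1096 + 1.4135 + 0.054546 = 5.5776.
P₁ = g₁ e^(−E₁/kT) / Z = 1.4135/5.5776 = 0.253.

0.253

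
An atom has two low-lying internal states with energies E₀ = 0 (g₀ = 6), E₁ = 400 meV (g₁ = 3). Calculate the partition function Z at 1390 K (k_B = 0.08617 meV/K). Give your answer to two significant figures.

Z = 6.1

k_BT = 0.08617 × 1390 K = 119.8 meV.
Eᵢ/kT = 0, 3.339.
Z = Σ gᵢe^(−Eᵢ/kT) = 6·e^(−0) + 3·e^(−3.339) = 6.000 + 0.1064 = 6.106.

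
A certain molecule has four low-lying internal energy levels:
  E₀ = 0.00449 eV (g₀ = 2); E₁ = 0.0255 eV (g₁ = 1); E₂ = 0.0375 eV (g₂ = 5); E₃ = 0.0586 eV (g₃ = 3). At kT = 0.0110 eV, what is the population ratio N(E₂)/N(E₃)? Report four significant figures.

11.35

n₂/n₃ = (g₂/g₃) exp[−(E₂−E₃)/kT] = (5/3) × exp(−(-0.0211 eV)/(0.0110 eV)) = (5/3) × exp(1.91818) = 11.35.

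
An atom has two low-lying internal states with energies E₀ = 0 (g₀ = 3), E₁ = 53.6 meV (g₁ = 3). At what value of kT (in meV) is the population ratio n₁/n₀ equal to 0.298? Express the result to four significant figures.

44.27 meV

n₁/n₀ = (g₁/g₀) exp[−(E₁−E₀)/kT] = 0.298.
⇒ (E₁−E₀)/kT = ln((3/3)/0.298) = ln(3.35570) = 1.21066.
kT = 53.6 meV / 1.21066 = 44.27 meV.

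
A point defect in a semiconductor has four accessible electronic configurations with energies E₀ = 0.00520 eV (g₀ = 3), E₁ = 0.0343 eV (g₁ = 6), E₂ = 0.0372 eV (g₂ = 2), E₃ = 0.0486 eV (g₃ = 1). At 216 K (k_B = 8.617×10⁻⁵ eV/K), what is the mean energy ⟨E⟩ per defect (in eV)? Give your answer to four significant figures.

0.01629 eV

k_BT = 8.617×10⁻⁵ × 216 K = 0.0186127 eV.
Eᵢ/kT = 0.279379, 1.84283, 1.99864, 2.61112.
Z = Σ gᵢe^(−Eᵢ/kT) = 3·e^(−0.279379) + 6·e^(−1.84283) + 2·e^(−1.99864) + 1·e^(−2.61112) = 2.26876 + 0.950212 + 0.271039 + 0.0734522 = 3.56346.
⟨E⟩ = Σ Eᵢ gᵢe^(−Eᵢ/kT) / Z = (0.00520·2.26876 + 0.0343·0.950212 + 0.0372·0.271039 + 0.0486·0.0734522) / 3.56346 = 0.01629 eV.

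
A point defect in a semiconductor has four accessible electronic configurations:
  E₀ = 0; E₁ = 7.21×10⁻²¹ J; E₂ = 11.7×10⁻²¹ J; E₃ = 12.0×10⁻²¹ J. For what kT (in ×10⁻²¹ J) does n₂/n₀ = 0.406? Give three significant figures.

n₂/n₀ = exp[−(E₂−E₀)/kT] = 0.406.
⇒ (E₂−E₀)/kT = ln(1/0.406) = ln(2.4631) = 0.90142.
kT = 11.7 ×10⁻²¹ J / 0.90142 = 13.0 ×10⁻²¹ J.

13.0 ×10⁻²¹ J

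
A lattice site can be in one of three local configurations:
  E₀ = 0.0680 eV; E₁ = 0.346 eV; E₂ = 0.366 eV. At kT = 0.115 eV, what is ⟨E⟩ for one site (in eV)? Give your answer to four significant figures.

0.1085 eV

Eᵢ/kT = 0.591304, 3.00870, 3.18261.
Z = Σ e^(−Eᵢ/kT) = e^(−0.591304) + e^(−3.00870) + e^(−3.18261) = 0.553605 + 0.0493558 + 0.0414773 = 0.644438.
⟨E⟩ = Σ Eᵢ e^(−Eᵢ/kT) / Z = (0.0680·0.553605 + 0.346·0.0493558 + 0.366·0.0414773) / 0.644438 = 0.1085 eV.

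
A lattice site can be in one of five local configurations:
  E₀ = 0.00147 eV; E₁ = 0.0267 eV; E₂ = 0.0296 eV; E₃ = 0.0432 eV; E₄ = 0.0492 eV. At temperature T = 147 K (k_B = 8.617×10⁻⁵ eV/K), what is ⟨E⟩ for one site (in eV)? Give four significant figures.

0.008477 eV

k_BT = 8.617×10⁻⁵ × 147 K = 0.0126670 eV.
Eᵢ/kT = 0.116050, 2.10784, 2.33678, 3.41044, 3.88411.
Z = Σ e^(−Eᵢ/kT) = e^(−0.116050) + e^(−2.10784) + e^(−2.33678) + e^(−3.41044) + e^(−3.88411) = 0.890431 + 0.121500 + 0.0966383 + 0.0330267 + 0.0205661 = 1.16216.
⟨E⟩ = Σ Eᵢ e^(−Eᵢ/kT) / Z = (0.00147·0.890431 + 0.0267·0.121500 + 0.0296·0.0966383 + 0.0432·0.0330267 + 0.0492·0.0205661) / 1.16216 = 0.008477 eV.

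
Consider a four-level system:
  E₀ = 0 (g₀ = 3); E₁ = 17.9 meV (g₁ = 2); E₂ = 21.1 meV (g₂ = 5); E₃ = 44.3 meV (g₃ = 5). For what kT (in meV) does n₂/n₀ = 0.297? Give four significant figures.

12.23 meV

n₂/n₀ = (g₂/g₀) exp[−(E₂−E₀)/kT] = 0.297.
⇒ (E₂−E₀)/kT = ln((5/3)/0.297) = ln(5.61167) = 1.72485.
kT = 21.1 meV / 1.72485 = 12.23 meV.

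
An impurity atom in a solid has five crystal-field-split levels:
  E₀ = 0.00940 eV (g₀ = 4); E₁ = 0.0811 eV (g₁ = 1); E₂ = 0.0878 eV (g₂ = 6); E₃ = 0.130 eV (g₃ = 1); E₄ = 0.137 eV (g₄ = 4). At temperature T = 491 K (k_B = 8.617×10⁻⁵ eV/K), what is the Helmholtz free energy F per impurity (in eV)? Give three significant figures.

-0.0618 eV

k_BT = 8.617×10⁻⁵ × 491 K = 0.042309 eV.
Eᵢ/kT = 0.22217, 1.9168, 2.0752, 3.0726, 3.2381.
Z = Σ gᵢe^(−Eᵢ/kT) = 4·e^(−0.22217) + 1·e^(−1.9168) + 6·e^(−2.0752) + 1·e^(−3.0726) + 4·e^(−3.2381) = 3.2031 + 0.14708 + 0.75319 + 0.046301 + 0.15695 = 4.3066.
F = −kT ln Z = −0.042309 × ln(4.3066) = −0.042309 × 1.4601 = -0.0618 eV.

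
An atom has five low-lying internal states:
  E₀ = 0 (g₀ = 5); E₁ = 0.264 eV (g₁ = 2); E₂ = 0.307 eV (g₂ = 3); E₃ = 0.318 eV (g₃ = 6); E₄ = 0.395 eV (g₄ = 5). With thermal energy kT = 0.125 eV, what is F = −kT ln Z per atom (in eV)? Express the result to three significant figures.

-0.228 eV

Eᵢ/kT = 0, 2.1120, 2.4560, 2.5440, 3.1600.
Z = Σ gᵢe^(−Eᵢ/kT) = 5·e^(−0) + 2·e^(−2.1120) + 3·e^(−2.4560) + 6·e^(−2.5440) + 5·e^(−3.1600) = 5.0000 + 0.24199 + 0.25733 + 0.47131 + 0.21213 = 6.1828.
F = −kT ln Z = −0.125 × ln(6.1828) = −0.125 × 1.8218 = -0.228 eV.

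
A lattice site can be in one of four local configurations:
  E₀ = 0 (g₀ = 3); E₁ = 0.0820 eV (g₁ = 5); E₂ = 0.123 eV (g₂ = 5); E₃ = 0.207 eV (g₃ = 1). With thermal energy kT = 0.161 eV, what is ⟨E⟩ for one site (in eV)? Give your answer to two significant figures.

Eᵢ/kT = 0, 0.5093, 0.7640, 1.286.
Z = Σ gᵢe^(−Eᵢ/kT) = 3·e^(−0) + 5·e^(−0.5093) + 5·e^(−0.7640) + 1·e^(−1.286) = 3.000 + 3.005 + 2.329 + 0.2764 = 8.610.
⟨E⟩ = Σ Eᵢ gᵢe^(−Eᵢ/kT) / Z = (0·3.000 + 0.0820·3.005 + 0.123·2.329 + 0.207·0.2764) / 8.610 = 0.069 eV.

0.069 eV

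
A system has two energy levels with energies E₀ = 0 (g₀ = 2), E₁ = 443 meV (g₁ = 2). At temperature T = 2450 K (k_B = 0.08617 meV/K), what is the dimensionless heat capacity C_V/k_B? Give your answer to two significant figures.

k_BT = 0.08617 × 2450 K = 211.1 meV.
Eᵢ/kT = 0, 2.099.
Z = Σ gᵢe^(−Eᵢ/kT) = 2·e^(−0) + 2·e^(−2.099) = 2.000 + 0.2452 = 2.245.
⟨E⟩ = 48.38 meV, ⟨E²⟩ = 21430 meV².
C_V/k_B = (⟨E²⟩ − ⟨E⟩²)/(kT)² = (21430 − 2341)/44560 = 0.43.

0.43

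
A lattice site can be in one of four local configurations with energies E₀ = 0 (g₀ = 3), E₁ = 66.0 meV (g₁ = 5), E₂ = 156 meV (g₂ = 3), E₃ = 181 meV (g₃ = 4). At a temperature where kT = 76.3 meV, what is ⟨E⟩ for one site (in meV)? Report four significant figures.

Eᵢ/kT = 0, 0.865007, 2.04456, 2.37221.
Z = Σ gᵢe^(−Eᵢ/kT) = 3·e^(−0) + 5·e^(−0.865007) + 3·e^(−2.04456) + 4·e^(−2.37221) = 3.00000 + 2.10524 + 0.388311 + 0.373097 = 5.86665.
⟨E⟩ = Σ Eᵢ gᵢe^(−Eᵢ/kT) / Z = (0·3.00000 + 66.0·2.10524 + 156·0.388311 + 181·0.373097) / 5.86665 = 45.52 meV.

45.52 meV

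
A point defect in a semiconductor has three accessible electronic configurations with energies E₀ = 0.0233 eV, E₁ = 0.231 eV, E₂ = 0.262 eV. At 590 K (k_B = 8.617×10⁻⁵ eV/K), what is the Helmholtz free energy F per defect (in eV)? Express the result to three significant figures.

k_BT = 8.617×10⁻⁵ × 590 K = 0.050840 eV.
Eᵢ/kT = 0.45830, 4.5437, 5.1534.
Z = Σ e^(−Eᵢ/kT) = e^(−0.45830) + e^(−4.5437) + e^(−5.1534) = 0.63236 + 0.010634 + 0.0057797 = 0.64877.
F = −kT ln Z = −0.050840 × ln(0.64877) = −0.050840 × -0.43268 = 0.0220 eV.

0.0220 eV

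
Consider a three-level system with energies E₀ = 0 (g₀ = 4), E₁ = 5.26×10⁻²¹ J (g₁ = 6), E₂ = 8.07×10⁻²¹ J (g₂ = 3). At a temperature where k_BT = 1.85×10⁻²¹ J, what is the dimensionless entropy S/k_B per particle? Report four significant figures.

1.743

Eᵢ/kT = 0, 2.84324, 4.36216.
Z = Σ gᵢe^(−Eᵢ/kT) = 4·e^(−0) + 6·e^(−2.84324) + 3·e^(−4.36216) = 4.00000 + 0.349420 + 0.0382524 = 4.38767.
⟨E⟩ = Σ EᵢPᵢ = 0.489245 ×10⁻²¹ J.
S/k_B = ln Z + ⟨E⟩/kT = ln(4.38767) + 0.489245/1.85 = 1.47880 + 0.264457 = 1.743.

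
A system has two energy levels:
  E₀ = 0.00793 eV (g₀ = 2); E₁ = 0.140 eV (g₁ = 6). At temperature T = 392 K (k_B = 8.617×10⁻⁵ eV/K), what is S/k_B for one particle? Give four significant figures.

0.9733

k_BT = 8.617×10⁻⁵ × 392 K = 0.0337786 eV.
Eᵢ/kT = 0.234764, 4.14464.
Z = Σ gᵢe^(−Eᵢ/kT) = 2·e^(−0.234764) + 6·e^(−4.14464) = 1.58151 + 0.0950948 = 1.67660.
⟨E⟩ = Σ EᵢPᵢ = 0.0154209 eV.
S/k_B = ln Z + ⟨E⟩/kT = ln(1.67660) + 0.0154209/0.0337786 = 0.516768 + 0.456529 = 0.9733.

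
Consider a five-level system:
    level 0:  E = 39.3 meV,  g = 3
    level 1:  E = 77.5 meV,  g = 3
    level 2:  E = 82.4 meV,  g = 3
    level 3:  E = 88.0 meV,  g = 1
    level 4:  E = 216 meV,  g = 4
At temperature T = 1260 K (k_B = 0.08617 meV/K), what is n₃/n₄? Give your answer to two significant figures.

0.81

k_BT = 0.08617 × 1260 K = 108.6 meV.
n₃/n₄ = (g₃/g₄) exp[−(E₃−E₄)/kT] = (1/4) × exp(−(-128.0 meV)/(108.6 meV)) = (1/4) × exp(1.179) = 0.81.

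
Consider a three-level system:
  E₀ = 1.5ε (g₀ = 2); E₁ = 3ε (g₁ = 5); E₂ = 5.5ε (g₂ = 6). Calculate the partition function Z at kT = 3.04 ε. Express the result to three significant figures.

Z = 4.07

Eᵢ/kT = 0.49342, 0.98684, 1.8092.
Z = Σ gᵢe^(−Eᵢ/kT) = 2·e^(−0.49342) + 5·e^(−0.98684) + 6·e^(−1.8092) = 1.2211 + 1.8638 + 0.98271 = 4.0676.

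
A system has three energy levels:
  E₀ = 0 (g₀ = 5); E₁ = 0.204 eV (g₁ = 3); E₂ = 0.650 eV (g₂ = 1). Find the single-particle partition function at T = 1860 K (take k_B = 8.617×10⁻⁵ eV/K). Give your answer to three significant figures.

Z = 5.86

k_BT = 8.617×10⁻⁵ × 1860 K = 0.16028 eV.
Eᵢ/kT = 0, 1.2728, 4.0554.
Z = Σ gᵢe^(−Eᵢ/kT) = 5·e^(−0) + 3·e^(−1.2728) + 1·e^(−4.0554) = 5.0000 + 0.84014 + 0.017329 = 5.8575.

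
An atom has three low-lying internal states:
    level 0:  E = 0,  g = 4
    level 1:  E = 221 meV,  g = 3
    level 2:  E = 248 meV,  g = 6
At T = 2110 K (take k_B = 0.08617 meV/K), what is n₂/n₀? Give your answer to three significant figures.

0.383

k_BT = 0.08617 × 2110 K = 181.82 meV.
n₂/n₀ = (g₂/g₀) exp[−(E₂−E₀)/kT] = (6/4) × exp(−(248 meV)/(181.82 meV)) = (6/4) × exp(-1.3640) = 0.383.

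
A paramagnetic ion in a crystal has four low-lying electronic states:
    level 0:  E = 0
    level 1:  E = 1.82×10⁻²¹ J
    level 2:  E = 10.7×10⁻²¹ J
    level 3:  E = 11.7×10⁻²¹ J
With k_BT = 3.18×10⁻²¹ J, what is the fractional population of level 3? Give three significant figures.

0.0155

Eᵢ/kT = 0, 0.57233, 3.3648, 3.6792.
Z = Σ e^(−Eᵢ/kT) = e^(−0) + e^(−0.57233) + e^(−3.3648) + e^(−3.6792) = 1.0000 + 0.56421 + 0.034569 + 0.025243 = 1.6240.
P₃ = e^(−E₃/kT) / Z = 0.025243/1.6240 = 0.0155.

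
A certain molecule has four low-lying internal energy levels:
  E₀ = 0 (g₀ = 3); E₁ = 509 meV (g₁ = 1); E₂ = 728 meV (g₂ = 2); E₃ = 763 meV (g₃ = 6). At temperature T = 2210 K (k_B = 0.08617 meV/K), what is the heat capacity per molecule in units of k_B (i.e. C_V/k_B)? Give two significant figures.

0.84

k_BT = 0.08617 × 2210 K = 190.4 meV.
Eᵢ/kT = 0, 2.673, 3.824, 4.007.
Z = Σ gᵢe^(−Eᵢ/kT) = 3·e^(−0) + 1·e^(−2.673) + 2·e^(−3.824) + 6·e^(−4.007) = 3.000 + 0.06904 + 0.04368 + 0.1091 = 3.222.
⟨E⟩ = 46.61 meV, ⟨E²⟩ = 32450 meV².
C_V/k_B = (⟨E²⟩ − ⟨E⟩²)/(kT)² = (32450 − 2172)/36250 = 0.84.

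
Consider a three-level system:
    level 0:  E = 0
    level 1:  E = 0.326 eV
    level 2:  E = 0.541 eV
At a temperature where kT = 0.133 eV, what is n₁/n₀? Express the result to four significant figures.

n₁/n₀ = exp[−(E₁−E₀)/kT] = exp(−(0.326 eV)/(0.133 eV)) = exp(-2.45113) = 0.08620.

0.08620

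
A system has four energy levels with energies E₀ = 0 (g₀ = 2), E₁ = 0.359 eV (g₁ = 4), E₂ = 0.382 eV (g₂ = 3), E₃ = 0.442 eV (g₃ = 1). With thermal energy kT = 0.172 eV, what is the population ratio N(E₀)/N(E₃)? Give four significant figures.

26.13

n₀/n₃ = (g₀/g₃) exp[−(E₀−E₃)/kT] = (2/1) × exp(−(-0.442 eV)/(0.172 eV)) = (2/1) × exp(2.56977) = 26.13.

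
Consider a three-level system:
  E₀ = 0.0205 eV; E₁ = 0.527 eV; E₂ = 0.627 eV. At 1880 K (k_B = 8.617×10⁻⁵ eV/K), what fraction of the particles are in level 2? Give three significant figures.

0.0222

k_BT = 8.617×10⁻⁵ × 1880 K = 0.16200 eV.
Eᵢ/kT = 0.12654, 3.2531, 3.8704.
Z = Σ e^(−Eᵢ/kT) = e^(−0.12654) + e^(−3.2531) + e^(−3.8704) = 0.88114 + 0.038654 + 0.020850 = 0.94064.
P₂ = e^(−E₂/kT) / Z = 0.020850/0.94064 = 0.0222.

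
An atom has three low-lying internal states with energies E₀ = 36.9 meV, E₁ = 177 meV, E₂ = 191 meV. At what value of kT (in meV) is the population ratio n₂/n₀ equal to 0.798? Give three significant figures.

683 meV

n₂/n₀ = exp[−(E₂−E₀)/kT] = 0.798.
⇒ (E₂−E₀)/kT = ln(1/0.798) = ln(1.2531) = 0.22562.
kT = 154.1 meV / 0.22562 = 683 meV.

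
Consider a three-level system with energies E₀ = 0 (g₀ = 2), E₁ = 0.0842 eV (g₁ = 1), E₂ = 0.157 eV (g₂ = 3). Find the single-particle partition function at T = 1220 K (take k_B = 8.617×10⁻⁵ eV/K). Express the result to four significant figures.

Z = 3.123

k_BT = 8.617×10⁻⁵ × 1220 K = 0.105127 eV.
Eᵢ/kT = 0, 0.800936, 1.49343.
Z = Σ gᵢe^(−Eᵢ/kT) = 2·e^(−0) + 1·e^(−0.800936) + 3·e^(−1.49343) = 2.00000 + 0.448909 + 0.673803 = 3.12271.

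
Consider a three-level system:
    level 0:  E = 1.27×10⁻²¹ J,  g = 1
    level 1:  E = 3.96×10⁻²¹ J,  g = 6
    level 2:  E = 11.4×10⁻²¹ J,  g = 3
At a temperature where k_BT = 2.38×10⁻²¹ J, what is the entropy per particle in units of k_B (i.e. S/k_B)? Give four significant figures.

Eᵢ/kT = 0.533613, 1.66387, 4.78992.
Z = Σ gᵢe^(−Eᵢ/kT) = 1·e^(−0.533613) + 6·e^(−1.66387) + 3·e^(−4.78992) = 0.586482 + 1.13643 + 0.0249394 = 1.74785.
⟨E⟩ = Σ EᵢPᵢ = 3.16355 ×10⁻²¹ J.
S/k_B = ln Z + ⟨E⟩/kT = ln(1.74785) + 3.16355/2.38 = 0.558386 + 1.32922 = 1.888.

1.888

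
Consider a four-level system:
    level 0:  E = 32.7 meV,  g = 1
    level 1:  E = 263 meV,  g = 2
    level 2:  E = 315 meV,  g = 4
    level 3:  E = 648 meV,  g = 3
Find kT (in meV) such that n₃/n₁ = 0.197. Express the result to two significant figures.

190 meV

n₃/n₁ = (g₃/g₁) exp[−(E₃−E₁)/kT] = 0.197.
⇒ (E₃−E₁)/kT = ln((3/2)/0.197) = ln(7.614) = 2.030.
kT = 385 meV / 2.030 = 190 meV.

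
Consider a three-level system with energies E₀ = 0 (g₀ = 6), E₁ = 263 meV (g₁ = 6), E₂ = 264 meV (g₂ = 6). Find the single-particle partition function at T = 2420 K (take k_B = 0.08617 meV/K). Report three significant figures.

Z = 9.39

k_BT = 0.08617 × 2420 K = 208.53 meV.
Eᵢ/kT = 0, 1.2612, 1.2660.
Z = Σ gᵢe^(−Eᵢ/kT) = 6·e^(−0) + 6·e^(−1.2612) + 6·e^(−1.2660) = 6.0000 + 1.6999 + 1.6917 = 9.3916.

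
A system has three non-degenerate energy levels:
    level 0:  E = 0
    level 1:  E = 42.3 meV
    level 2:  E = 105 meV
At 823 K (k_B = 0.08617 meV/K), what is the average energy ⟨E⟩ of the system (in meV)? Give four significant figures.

26.53 meV

k_BT = 0.08617 × 823 K = 70.9179 meV.
Eᵢ/kT = 0, 0.596464, 1.48059.
Z = Σ e^(−Eᵢ/kT) = e^(−0) + e^(−0.596464) + e^(−1.48059) = 1.00000 + 0.550756 + 0.227503 = 1.77826.
⟨E⟩ = Σ Eᵢ e^(−Eᵢ/kT) / Z = (0·1.00000 + 42.3·0.550756 + 105·0.227503) / 1.77826 = 26.53 meV.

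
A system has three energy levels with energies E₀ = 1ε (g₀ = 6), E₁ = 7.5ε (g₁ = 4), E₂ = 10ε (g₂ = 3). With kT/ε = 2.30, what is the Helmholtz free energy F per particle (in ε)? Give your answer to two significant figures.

-3.2 ε

Eᵢ/kT = 0.4348, 3.261, 4.348.
Z = Σ gᵢe^(−Eᵢ/kT) = 6·e^(−0.4348) + 4·e^(−3.261) + 3·e^(−4.348) = 3.884 + 0.1534 + 0.03880 = 4.076.
F = −kT ln Z = −2.30 × ln(4.076) = −2.30 × 1.405 = -3.2 ε.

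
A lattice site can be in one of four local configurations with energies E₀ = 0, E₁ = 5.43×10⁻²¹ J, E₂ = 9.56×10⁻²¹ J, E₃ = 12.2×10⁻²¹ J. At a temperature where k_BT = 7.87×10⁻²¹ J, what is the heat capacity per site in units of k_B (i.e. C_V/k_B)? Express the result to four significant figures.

0.3249

Eᵢ/kT = 0, 0.689962, 1.21474, 1.55019.
Z = Σ e^(−Eᵢ/kT) = e^(−0) + e^(−0.689962) + e^(−1.21474) + e^(−1.55019) = 1.00000 + 0.501595 + 0.296787 + 0.212208 = 2.01059.
⟨E⟩ = 4.05348, ⟨E²⟩ = 36.5559.
C_V/k_B = (⟨E²⟩ − ⟨E⟩²)/(kT)² = (36.5559 − 16.4307)/61.9369 = 0.3249.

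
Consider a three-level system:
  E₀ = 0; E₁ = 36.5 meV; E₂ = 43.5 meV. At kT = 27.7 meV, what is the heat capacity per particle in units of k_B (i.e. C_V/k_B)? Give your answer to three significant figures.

0.451

Eᵢ/kT = 0, 1.3177, 1.5704.
Z = Σ e^(−Eᵢ/kT) = e^(−0) + e^(−1.3177) + e^(−1.5704) = 1.0000 + 0.26775 + 0.20796 = 1.4757.
⟨E⟩ = 12.753 meV, ⟨E²⟩ = 508.38 meV².
C_V/k_B = (⟨E²⟩ − ⟨E⟩²)/(kT)² = (508.38 − 162.64)/767.29 = 0.451.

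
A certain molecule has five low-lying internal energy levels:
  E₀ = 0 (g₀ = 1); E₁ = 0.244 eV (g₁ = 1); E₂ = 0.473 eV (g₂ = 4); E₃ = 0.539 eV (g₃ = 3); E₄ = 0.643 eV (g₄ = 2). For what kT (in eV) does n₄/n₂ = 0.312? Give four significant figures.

n₄/n₂ = (g₄/g₂) exp[−(E₄−E₂)/kT] = 0.312.
⇒ (E₄−E₂)/kT = ln((2/4)/0.312) = ln(1.60256) = 0.471602.
kT = 0.170 eV / 0.471602 = 0.3605 eV.

0.3605 eV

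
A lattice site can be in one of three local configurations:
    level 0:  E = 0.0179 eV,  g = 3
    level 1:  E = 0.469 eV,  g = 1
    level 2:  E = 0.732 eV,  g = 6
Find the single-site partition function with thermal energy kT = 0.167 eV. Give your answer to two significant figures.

Eᵢ/kT = 0.1072, 2.808, 4.383.
Z = Σ gᵢe^(−Eᵢ/kT) = 3·e^(−0.1072) + 1·e^(−2.808) + 6·e^(−4.383) = 2.695 + 0.06033 + 0.07493 = 2.830.

Z = 2.8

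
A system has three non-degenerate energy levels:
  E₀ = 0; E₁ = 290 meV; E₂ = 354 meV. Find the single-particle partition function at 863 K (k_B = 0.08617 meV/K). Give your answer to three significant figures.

Z = 1.03

k_BT = 0.08617 × 863 K = 74.365 meV.
Eᵢ/kT = 0, 3.8997, 4.7603.
Z = Σ e^(−Eᵢ/kT) = e^(−0) + e^(−3.8997) + e^(−4.7603) = 1.0000 + 0.020248 + 0.0085630 = 1.0288.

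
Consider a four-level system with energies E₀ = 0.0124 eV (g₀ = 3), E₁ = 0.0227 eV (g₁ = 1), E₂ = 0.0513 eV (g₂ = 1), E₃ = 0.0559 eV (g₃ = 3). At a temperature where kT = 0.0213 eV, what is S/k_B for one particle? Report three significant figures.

Eᵢ/kT = 0.58216, 1.0657, 2.4085, 2.6244.
Z = Σ gᵢe^(−Eᵢ/kT) = 3·e^(−0.58216) + 1·e^(−1.0657) + 1·e^(−2.4085) + 3·e^(−2.6244) = 1.6761 + 0.34449 + 0.089950 + 0.21745 = 2.3280.
⟨E⟩ = Σ EᵢPᵢ = 0.019490 eV.
S/k_B = ln Z + ⟨E⟩/kT = ln(2.3280) + 0.019490/0.0213 = 0.84501 + 0.91502 = 1.76.

1.76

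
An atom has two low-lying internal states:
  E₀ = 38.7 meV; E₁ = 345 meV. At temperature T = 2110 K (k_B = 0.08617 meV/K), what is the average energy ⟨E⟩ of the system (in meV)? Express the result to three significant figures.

86.6 meV

k_BT = 0.08617 × 2110 K = 181.82 meV.
Eᵢ/kT = 0.21285, 1.8975.
Z = Σ e^(−Eᵢ/kT) = e^(−0.21285) + e^(−1.8975) = 0.80828 + 0.14994 = 0.95822.
⟨E⟩ = Σ Eᵢ e^(−Eᵢ/kT) / Z = (38.7·0.80828 + 345·0.14994) / 0.95822 = 86.6 meV.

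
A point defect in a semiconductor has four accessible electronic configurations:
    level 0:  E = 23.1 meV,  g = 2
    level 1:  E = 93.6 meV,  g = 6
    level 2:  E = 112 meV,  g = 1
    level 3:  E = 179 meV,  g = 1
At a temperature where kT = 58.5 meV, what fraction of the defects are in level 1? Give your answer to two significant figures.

Eᵢ/kT = 0.3949, 1.600, 1.915, 3.060.
Z = Σ gᵢe^(−Eᵢ/kT) = 2·e^(−0.3949) + 6·e^(−1.600) + 1·e^(−1.915) + 1·e^(−3.060) = 1.347 + 1.211 + 0.1473 + 0.04689 = 2.752.
P₁ = g₁ e^(−E₁/kT) / Z = 1.211/2.752 = 0.44.

0.44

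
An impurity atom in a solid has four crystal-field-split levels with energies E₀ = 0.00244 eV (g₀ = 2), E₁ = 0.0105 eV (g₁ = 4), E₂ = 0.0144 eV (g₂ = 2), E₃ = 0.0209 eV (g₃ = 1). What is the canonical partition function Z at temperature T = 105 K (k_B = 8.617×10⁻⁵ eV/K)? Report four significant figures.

k_BT = 8.617×10⁻⁵ × 105 K = 0.00904785 eV.
Eᵢ/kT = 0.269677, 1.16050, 1.59154, 2.30994.
Z = Σ gᵢe^(−Eᵢ/kT) = 2·e^(−0.269677) + 4·e^(−1.16050) + 2·e^(−1.59154) + 1·e^(−2.30994) = 1.52725 + 1.25332 + 0.407224 + 0.0992672 = 3.28706.

Z = 3.287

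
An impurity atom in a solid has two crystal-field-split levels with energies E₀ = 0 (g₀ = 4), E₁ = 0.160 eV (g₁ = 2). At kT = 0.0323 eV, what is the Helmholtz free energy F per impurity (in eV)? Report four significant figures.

Eᵢ/kT = 0, 4.95356.
Z = Σ gᵢe^(−Eᵢ/kT) = 4·e^(−0) + 2·e^(−4.95356) = 4.00000 + 0.0141165 = 4.01412.
F = −kT ln Z = −0.0323 × ln(4.01412) = −0.0323 × 1.38982 = -0.04489 eV.

-0.04489 eV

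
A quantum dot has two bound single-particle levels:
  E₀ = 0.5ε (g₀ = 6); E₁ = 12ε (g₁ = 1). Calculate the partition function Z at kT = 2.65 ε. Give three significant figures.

Z = 4.98

Eᵢ/kT = 0.18868, 4.5283.
Z = Σ gᵢe^(−Eᵢ/kT) = 6·e^(−0.18868) + 1·e^(−4.5283) = 4.9683 + 0.010799 = 4.9791.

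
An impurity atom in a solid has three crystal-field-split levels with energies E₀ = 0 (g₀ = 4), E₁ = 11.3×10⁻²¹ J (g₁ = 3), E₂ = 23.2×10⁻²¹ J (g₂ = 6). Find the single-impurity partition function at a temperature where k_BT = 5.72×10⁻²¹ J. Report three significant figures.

Z = 4.52

Eᵢ/kT = 0, 1.9755, 4.0559.
Z = Σ gᵢe^(−Eᵢ/kT) = 4·e^(−0) + 3·e^(−1.9755) + 6·e^(−4.0559) = 4.0000 + 0.41608 + 0.10392 = 4.5200.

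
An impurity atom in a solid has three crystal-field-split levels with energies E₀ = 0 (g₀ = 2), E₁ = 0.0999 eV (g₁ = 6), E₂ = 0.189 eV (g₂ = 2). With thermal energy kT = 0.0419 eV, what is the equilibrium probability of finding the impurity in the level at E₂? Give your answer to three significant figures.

Eᵢ/kT = 0, 2.3842, 4.5107.
Z = Σ gᵢe^(−Eᵢ/kT) = 2·e^(−0) + 6·e^(−2.3842) + 2·e^(−4.5107) = 2.0000 + 0.55298 + 0.021982 = 2.5750.
P₂ = g₂ e^(−E₂/kT) / Z = 0.021982/2.5750 = 0.00854.

0.00854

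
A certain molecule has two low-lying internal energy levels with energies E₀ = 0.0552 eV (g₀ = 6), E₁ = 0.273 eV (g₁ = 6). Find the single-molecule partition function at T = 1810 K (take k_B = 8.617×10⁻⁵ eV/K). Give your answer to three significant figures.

Z = 5.25

k_BT = 8.617×10⁻⁵ × 1810 K = 0.15597 eV.
Eᵢ/kT = 0.35391, 1.7503.
Z = Σ gᵢe^(−Eᵢ/kT) = 6·e^(−0.35391) + 6·e^(−1.7503) = 4.2116 + 1.0423 = 5.2539.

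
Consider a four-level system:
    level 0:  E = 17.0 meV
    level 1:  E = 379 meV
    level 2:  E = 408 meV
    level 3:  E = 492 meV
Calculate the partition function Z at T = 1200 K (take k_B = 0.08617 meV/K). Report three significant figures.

Z = 0.902

k_BT = 0.08617 × 1200 K = 103.40 meV.
Eᵢ/kT = 0.16441, 3.6654, 3.9458, 4.7582.
Z = Σ e^(−Eᵢ/kT) = e^(−0.16441) + e^(−3.6654) + e^(−3.9458) + e^(−4.7582) = 0.84839 + 0.025594 + 0.019336 + 0.0085810 = 0.90190.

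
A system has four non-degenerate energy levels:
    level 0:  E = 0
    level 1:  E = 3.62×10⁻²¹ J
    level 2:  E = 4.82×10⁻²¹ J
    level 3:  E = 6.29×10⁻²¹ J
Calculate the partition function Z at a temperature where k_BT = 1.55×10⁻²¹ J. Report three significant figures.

Z = 1.16

Eᵢ/kT = 0, 2.3355, 3.1097, 4.0581.
Z = Σ e^(−Eᵢ/kT) = e^(−0) + e^(−2.3355) + e^(−3.1097) + e^(−4.0581) = 1.0000 + 0.096762 + 0.044614 + 0.017282 = 1.1587.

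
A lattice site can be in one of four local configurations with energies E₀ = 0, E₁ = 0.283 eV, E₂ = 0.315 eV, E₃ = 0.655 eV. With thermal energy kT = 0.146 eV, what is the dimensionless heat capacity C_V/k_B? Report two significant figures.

0.82

Eᵢ/kT = 0, 1.938, 2.158, 4.486.
Z = Σ e^(−Eᵢ/kT) = e^(−0) + e^(−1.938) + e^(−2.158) + e^(−4.486) = 1.000 + 0.1440 + 0.1156 + 0.01127 = 1.271.
⟨E⟩ = 0.06652 eV, ⟨E²⟩ = 0.02190 eV².
C_V/k_B = (⟨E²⟩ − ⟨E⟩²)/(kT)² = (0.02190 − 0.004425)/0.02132 = 0.82.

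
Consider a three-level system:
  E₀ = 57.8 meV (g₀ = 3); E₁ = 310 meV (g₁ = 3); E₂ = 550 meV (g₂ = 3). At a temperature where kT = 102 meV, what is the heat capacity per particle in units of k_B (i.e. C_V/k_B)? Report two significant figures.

Eᵢ/kT = 0.5667, 3.039, 5.392.
Z = Σ gᵢe^(−Eᵢ/kT) = 3·e^(−0.5667) + 3·e^(−3.039) + 3·e^(−5.392) = 1.702 + 0.1436 + 0.01366 = 1.859.
⟨E⟩ = 80.91 meV, ⟨E²⟩ = 12700 meV².
C_V/k_B = (⟨E²⟩ − ⟨E⟩²)/(kT)² = (12700 − 6546)/10400 = 0.59.

0.59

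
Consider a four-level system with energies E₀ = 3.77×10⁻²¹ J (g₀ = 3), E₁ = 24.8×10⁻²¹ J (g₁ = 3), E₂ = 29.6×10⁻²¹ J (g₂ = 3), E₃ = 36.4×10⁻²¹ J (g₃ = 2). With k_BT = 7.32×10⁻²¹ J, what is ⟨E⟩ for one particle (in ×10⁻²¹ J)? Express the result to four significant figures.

5.781 ×10⁻²¹ J

Eᵢ/kT = 0.515027, 3.38798, 4.04372, 4.97268.
Z = Σ gᵢe^(−Eᵢ/kT) = 3·e^(−0.515027) + 3·e^(−3.38798) + 3·e^(−4.04372) + 2·e^(−4.97268) = 1.79245 + 0.101331 + 0.0525964 + 0.0138491 = 1.96023.
⟨E⟩ = Σ Eᵢ gᵢe^(−Eᵢ/kT) / Z = (3.77·1.79245 + 24.8·0.101331 + 29.6·0.0525964 + 36.4·0.0138491) / 1.96023 = 5.781 ×10⁻²¹ J.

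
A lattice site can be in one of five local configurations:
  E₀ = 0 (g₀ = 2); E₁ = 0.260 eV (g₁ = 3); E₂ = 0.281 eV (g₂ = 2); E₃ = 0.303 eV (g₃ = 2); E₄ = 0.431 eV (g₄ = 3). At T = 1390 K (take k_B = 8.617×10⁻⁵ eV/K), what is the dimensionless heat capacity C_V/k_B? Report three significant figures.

1.25

k_BT = 8.617×10⁻⁵ × 1390 K = 0.11978 eV.
Eᵢ/kT = 0, 2.1706, 2.3460, 2.5296, 3.5983.
Z = Σ gᵢe^(−Eᵢ/kT) = 2·e^(−0) + 3·e^(−2.1706) + 2·e^(−2.3460) + 2·e^(−2.5296) + 3·e^(−3.5983) = 2.0000 + 0.34233 + 0.19150 + 0.15938 + 0.082111 = 2.7753.
⟨E⟩ = 0.081613 eV, ⟨E²⟩ = 0.024555 eV².
C_V/k_B = (⟨E²⟩ − ⟨E⟩²)/(kT)² = (0.024555 − 0.0066607)/0.014347 = 1.25.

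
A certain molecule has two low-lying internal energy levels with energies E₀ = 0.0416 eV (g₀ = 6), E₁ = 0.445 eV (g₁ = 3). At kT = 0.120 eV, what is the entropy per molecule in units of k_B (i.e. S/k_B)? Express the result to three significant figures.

Eᵢ/kT = 0.34667, 3.7083.
Z = Σ gᵢe^(−Eᵢ/kT) = 6·e^(−0.34667) + 3·e^(−3.7083) = 4.2422 + 0.073558 = 4.3158.
⟨E⟩ = Σ EᵢPᵢ = 0.048475 eV.
S/k_B = ln Z + ⟨E⟩/kT = ln(4.3158) + 0.048475/0.120 = 1.4623 + 0.40396 = 1.87.

1.87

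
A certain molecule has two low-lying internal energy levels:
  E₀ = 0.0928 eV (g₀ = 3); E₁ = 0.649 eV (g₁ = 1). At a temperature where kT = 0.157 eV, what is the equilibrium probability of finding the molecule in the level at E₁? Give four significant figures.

0.009553

Eᵢ/kT = 0.591083, 4.13376.
Z = Σ gᵢe^(−Eᵢ/kT) = 3·e^(−0.591083) + 1·e^(−4.13376) = 1.66118 + 0.0160225 = 1.67720.
P₁ = g₁ e^(−E₁/kT) / Z = 0.0160225/1.67720 = 0.009553.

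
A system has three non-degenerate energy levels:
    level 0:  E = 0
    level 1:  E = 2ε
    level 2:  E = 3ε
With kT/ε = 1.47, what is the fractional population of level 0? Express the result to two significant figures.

Eᵢ/kT = 0, 1.361, 2.041.
Z = Σ e^(−Eᵢ/kT) = e^(−0) + e^(−1.361) + e^(−2.041) = 1.000 + 0.2564 + 0.1299 = 1.386.
P₀ = e^(−E₀/kT) / Z = 1.000/1.386 = 0.72.

0.72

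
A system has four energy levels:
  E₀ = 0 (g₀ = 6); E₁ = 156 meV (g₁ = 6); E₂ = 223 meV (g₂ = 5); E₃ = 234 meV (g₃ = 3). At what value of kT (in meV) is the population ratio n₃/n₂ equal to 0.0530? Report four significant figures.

n₃/n₂ = (g₃/g₂) exp[−(E₃−E₂)/kT] = 0.0530.
⇒ (E₃−E₂)/kT = ln((3/5)/0.0530) = ln(11.3208) = 2.42664.
kT = 11 meV / 2.42664 = 4.533 meV.

4.533 meV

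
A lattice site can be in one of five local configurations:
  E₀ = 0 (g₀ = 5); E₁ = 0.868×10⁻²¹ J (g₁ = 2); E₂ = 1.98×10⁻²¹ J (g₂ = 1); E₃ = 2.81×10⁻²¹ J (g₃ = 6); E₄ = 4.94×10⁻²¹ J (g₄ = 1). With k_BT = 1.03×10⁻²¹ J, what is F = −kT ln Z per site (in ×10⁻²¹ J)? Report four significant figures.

-1.913 ×10⁻²¹ J

Eᵢ/kT = 0, 0.842718, 1.92233, 2.72816, 4.79612.
Z = Σ gᵢe^(−Eᵢ/kT) = 5·e^(−0) + 2·e^(−0.842718) + 1·e^(−1.92233) + 6·e^(−2.72816) + 1·e^(−4.79612) = 5.00000 + 0.861077 + 0.146266 + 0.392036 + 0.00826174 = 6.40764.
F = −kT ln Z = −1.03 × ln(6.40764) = −1.03 × 1.85749 = -1.913 ×10⁻²¹ J.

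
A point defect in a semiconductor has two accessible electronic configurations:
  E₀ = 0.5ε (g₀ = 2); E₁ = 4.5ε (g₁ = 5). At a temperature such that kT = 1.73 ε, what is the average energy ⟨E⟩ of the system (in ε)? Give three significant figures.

Eᵢ/kT = 0.28902, 2.6012.
Z = Σ gᵢe^(−Eᵢ/kT) = 2·e^(−0.28902) + 5·e^(−2.6012) = 1.4980 + 0.37092 = 1.8689.
⟨E⟩ = Σ Eᵢ gᵢe^(−Eᵢ/kT) / Z = (0.5·1.4980 + 4.5·0.37092) / 1.8689 = 1.29 ε.

1.29 ε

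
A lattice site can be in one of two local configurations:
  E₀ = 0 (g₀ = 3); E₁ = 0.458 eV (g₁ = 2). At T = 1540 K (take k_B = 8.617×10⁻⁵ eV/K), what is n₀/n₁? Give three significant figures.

47.3

k_BT = 8.617×10⁻⁵ × 1540 K = 0.13270 eV.
n₀/n₁ = (g₀/g₁) exp[−(E₀−E₁)/kT] = (3/2) × exp(−(-0.458 eV)/(0.13270 eV)) = (3/2) × exp(3.4514) = 47.3.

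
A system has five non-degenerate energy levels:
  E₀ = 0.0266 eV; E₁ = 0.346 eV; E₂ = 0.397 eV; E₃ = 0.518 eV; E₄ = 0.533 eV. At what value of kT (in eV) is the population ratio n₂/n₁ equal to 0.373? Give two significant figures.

0.052 eV

n₂/n₁ = exp[−(E₂−E₁)/kT] = 0.373.
⇒ (E₂−E₁)/kT = ln(1/0.373) = ln(2.681) = 0.9862.
kT = 0.051 eV / 0.9862 = 0.052 eV.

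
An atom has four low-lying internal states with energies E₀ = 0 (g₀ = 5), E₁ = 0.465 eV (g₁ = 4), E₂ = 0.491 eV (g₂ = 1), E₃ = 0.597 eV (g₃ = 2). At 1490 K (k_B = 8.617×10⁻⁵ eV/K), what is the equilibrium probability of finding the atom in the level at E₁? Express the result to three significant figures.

k_BT = 8.617×10⁻⁵ × 1490 K = 0.12839 eV.
Eᵢ/kT = 0, 3.6218, 3.8243, 4.6499.
Z = Σ gᵢe^(−Eᵢ/kT) = 5·e^(−0) + 4·e^(−3.6218) + 1·e^(−3.8243) + 2·e^(−4.6499) = 5.0000 + 0.10694 + 0.021834 + 0.019125 = 5.1479.
P₁ = g₁ e^(−E₁/kT) / Z = 0.10694/5.1479 = 0.0208.

0.0208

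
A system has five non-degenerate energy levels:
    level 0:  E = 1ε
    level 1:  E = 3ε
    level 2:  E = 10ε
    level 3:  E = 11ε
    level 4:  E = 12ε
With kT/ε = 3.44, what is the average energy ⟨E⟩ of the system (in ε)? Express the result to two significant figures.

Eᵢ/kT = 0.2907, 0.8721, 2.907, 3.198, 3.488.
Z = Σ e^(−Eᵢ/kT) = e^(−0.2907) + e^(−0.8721) + e^(−2.907) + e^(−3.198) + e^(−3.488) = 0.7477 + 0.4181 + 0.05464 + 0.04084 + 0.03056 = 1.292.
⟨E⟩ = Σ Eᵢ e^(−Eᵢ/kT) / Z = (1·0.7477 + 3·0.4181 + 10·0.05464 + 11·0.04084 + 12·0.03056) / 1.292 = 2.6 ε.

2.6 ε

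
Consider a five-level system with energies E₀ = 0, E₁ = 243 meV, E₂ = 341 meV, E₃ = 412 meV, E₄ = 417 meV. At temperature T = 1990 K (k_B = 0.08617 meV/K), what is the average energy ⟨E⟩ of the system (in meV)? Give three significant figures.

k_BT = 0.08617 × 1990 K = 171.48 meV.
Eᵢ/kT = 0, 1.4171, 1.9886, 2.4026, 2.4318.
Z = Σ e^(−Eᵢ/kT) = e^(−0) + e^(−1.4171) + e^(−1.9886) + e^(−2.4026) + e^(−2.4318) = 1.0000 + 0.24242 + 0.13689 + 0.090482 + 0.087879 = 1.5577.
⟨E⟩ = Σ Eᵢ e^(−Eᵢ/kT) / Z = (0·1.0000 + 243·0.24242 + 341·0.13689 + 412·0.090482 + 417·0.087879) / 1.5577 = 115 meV.

115 meV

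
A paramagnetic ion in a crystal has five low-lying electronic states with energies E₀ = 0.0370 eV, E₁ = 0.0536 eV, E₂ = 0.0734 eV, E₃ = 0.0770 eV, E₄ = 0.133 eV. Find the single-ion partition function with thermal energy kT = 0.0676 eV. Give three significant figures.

Z = 1.83

Eᵢ/kT = 0.54734, 0.79290, 1.0858, 1.1391, 1.9675.
Z = Σ e^(−Eᵢ/kT) = e^(−0.54734) + e^(−0.79290) + e^(−1.0858) + e^(−1.1391) + e^(−1.9675) = 0.57849 + 0.45253 + 0.33763 + 0.32011 + 0.13981 = 1.8286.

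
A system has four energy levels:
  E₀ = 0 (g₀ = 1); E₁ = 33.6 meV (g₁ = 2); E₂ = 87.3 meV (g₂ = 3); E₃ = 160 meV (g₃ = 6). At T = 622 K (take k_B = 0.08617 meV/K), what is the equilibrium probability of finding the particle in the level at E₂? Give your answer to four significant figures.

k_BT = 0.08617 × 622 K = 53.5977 meV.
Eᵢ/kT = 0, 0.626893, 1.62880, 2.98520.
Z = Σ gᵢe^(−Eᵢ/kT) = 1·e^(−0) + 2·e^(−0.626893) + 3·e^(−1.62880) + 6·e^(−2.98520) = 1.00000 + 1.06850 + 0.588494 + 0.303176 = 2.96017.
P₂ = g₂ e^(−E₂/kT) / Z = 0.588494/2.96017 = 0.1988.

0.1988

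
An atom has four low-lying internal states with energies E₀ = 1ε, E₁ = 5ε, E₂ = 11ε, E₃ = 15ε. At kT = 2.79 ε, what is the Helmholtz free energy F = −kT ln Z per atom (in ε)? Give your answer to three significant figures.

0.327 ε

Eᵢ/kT = 0.35842, 1.7921, 3.9427, 5.3763.
Z = Σ e^(−Eᵢ/kT) = e^(−0.35842) + e^(−1.7921) + e^(−3.9427) + e^(−5.3763) = 0.69878 + 0.16661 + 0.019396 + 0.0046249 = 0.88941.
F = −kT ln Z = −2.79 × ln(0.88941) = −2.79 × -0.11720 = 0.327 ε.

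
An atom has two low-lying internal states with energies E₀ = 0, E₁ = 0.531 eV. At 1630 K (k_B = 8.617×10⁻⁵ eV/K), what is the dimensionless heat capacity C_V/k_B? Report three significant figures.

k_BT = 8.617×10⁻⁵ × 1630 K = 0.14046 eV.
Eᵢ/kT = 0, 3.7804.
Z = Σ e^(−Eᵢ/kT) = e^(−0) + e^(−3.7804) = 1.0000 + 0.022814 = 1.0228.
⟨E⟩ = 0.011844 eV, ⟨E²⟩ = 0.0062893 eV².
C_V/k_B = (⟨E²⟩ − ⟨E⟩²)/(kT)² = (0.0062893 − 0.00014028)/0.019729 = 0.312.

0.312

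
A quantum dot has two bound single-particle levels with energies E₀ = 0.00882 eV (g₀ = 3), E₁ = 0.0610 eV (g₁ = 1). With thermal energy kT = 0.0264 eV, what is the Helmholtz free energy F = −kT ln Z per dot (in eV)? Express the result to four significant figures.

-0.02138 eV

Eᵢ/kT = 0.334091, 2.31061.
Z = Σ gᵢe^(−Eᵢ/kT) = 3·e^(−0.334091) + 1·e^(−2.31061) = 2.14797 + 0.0992007 = 2.24717.
F = −kT ln Z = −0.0264 × ln(2.24717) = −0.0264 × 0.809672 = -0.02138 eV.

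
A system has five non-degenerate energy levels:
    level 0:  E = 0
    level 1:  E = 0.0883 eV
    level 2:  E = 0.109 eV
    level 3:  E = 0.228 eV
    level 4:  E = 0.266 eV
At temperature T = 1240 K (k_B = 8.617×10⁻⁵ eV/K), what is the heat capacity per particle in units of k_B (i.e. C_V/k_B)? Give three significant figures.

0.510

k_BT = 8.617×10⁻⁵ × 1240 K = 0.10685 eV.
Eᵢ/kT = 0, 0.82639, 1.0201, 2.1338, 2.4895.
Z = Σ e^(−Eᵢ/kT) = e^(−0) + e^(−0.82639) + e^(−1.0201) + e^(−2.1338) + e^(−2.4895) = 1.0000 + 0.43763 + 0.36056 + 0.11839 + 0.082951 = 1.9995.
⟨E⟩ = 0.063517 eV, ⟨E²⟩ = 0.0098623 eV².
C_V/k_B = (⟨E²⟩ − ⟨E⟩²)/(kT)² = (0.0098623 − 0.0040344)/0.011417 = 0.510.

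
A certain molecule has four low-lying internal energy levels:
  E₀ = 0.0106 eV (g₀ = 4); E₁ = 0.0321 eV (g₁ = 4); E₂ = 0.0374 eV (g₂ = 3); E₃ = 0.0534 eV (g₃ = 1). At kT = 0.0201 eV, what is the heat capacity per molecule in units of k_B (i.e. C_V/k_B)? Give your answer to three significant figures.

0.364

Eᵢ/kT = 0.52736, 1.5970, 1.8607, 2.6567.
Z = Σ gᵢe^(−Eᵢ/kT) = 4·e^(−0.52736) + 4·e^(−1.5970) + 3·e^(−1.8607) + 1·e^(−2.6567) = 2.3606 + 0.81001 + 0.46669 + 0.070179 = 3.7075.
⟨E⟩ = 0.019481 eV, ⟨E²⟩ = 0.00052671 eV².
C_V/k_B = (⟨E²⟩ − ⟨E⟩²)/(kT)² = (0.00052671 − 0.00037951)/0.00040401 = 0.364.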